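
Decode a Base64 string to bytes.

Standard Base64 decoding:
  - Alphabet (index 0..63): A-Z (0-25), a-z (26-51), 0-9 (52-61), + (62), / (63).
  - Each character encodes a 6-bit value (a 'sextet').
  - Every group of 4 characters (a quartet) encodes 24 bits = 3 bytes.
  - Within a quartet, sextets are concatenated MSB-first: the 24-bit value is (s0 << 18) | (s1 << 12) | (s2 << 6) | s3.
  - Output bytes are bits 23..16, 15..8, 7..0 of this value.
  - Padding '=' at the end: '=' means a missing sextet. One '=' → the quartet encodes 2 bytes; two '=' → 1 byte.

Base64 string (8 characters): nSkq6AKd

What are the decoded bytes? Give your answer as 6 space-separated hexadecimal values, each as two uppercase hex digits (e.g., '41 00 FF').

Answer: 9D 29 2A E8 02 9D

Derivation:
After char 0 ('n'=39): chars_in_quartet=1 acc=0x27 bytes_emitted=0
After char 1 ('S'=18): chars_in_quartet=2 acc=0x9D2 bytes_emitted=0
After char 2 ('k'=36): chars_in_quartet=3 acc=0x274A4 bytes_emitted=0
After char 3 ('q'=42): chars_in_quartet=4 acc=0x9D292A -> emit 9D 29 2A, reset; bytes_emitted=3
After char 4 ('6'=58): chars_in_quartet=1 acc=0x3A bytes_emitted=3
After char 5 ('A'=0): chars_in_quartet=2 acc=0xE80 bytes_emitted=3
After char 6 ('K'=10): chars_in_quartet=3 acc=0x3A00A bytes_emitted=3
After char 7 ('d'=29): chars_in_quartet=4 acc=0xE8029D -> emit E8 02 9D, reset; bytes_emitted=6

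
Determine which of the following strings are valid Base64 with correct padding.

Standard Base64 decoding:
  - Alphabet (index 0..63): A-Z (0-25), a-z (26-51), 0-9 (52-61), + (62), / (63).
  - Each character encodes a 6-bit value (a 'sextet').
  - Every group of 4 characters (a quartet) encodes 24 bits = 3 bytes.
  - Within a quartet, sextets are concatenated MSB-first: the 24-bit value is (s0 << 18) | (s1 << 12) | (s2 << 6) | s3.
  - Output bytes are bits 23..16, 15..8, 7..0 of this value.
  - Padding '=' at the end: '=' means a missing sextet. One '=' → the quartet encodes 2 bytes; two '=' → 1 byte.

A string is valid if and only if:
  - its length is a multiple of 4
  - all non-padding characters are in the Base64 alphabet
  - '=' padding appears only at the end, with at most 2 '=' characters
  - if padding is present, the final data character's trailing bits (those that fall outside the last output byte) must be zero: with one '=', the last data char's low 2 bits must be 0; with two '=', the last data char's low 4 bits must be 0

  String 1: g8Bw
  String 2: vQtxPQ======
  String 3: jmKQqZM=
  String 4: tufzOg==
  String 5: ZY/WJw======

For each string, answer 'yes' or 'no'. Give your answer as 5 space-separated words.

String 1: 'g8Bw' → valid
String 2: 'vQtxPQ======' → invalid (6 pad chars (max 2))
String 3: 'jmKQqZM=' → valid
String 4: 'tufzOg==' → valid
String 5: 'ZY/WJw======' → invalid (6 pad chars (max 2))

Answer: yes no yes yes no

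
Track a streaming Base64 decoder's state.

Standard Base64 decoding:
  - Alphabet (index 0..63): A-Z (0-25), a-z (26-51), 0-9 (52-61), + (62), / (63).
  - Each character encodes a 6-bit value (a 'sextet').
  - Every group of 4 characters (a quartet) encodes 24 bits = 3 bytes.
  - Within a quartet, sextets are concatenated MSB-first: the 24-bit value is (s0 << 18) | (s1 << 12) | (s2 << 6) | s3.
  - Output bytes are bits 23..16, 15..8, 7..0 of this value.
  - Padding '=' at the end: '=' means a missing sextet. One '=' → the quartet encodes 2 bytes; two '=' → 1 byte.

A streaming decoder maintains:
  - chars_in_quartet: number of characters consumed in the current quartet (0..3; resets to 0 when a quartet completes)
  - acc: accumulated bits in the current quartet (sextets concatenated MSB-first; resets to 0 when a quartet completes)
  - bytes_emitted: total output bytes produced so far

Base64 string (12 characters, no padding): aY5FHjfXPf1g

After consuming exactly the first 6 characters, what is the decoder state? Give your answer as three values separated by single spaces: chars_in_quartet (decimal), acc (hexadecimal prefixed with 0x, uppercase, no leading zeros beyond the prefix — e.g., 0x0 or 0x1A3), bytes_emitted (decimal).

After char 0 ('a'=26): chars_in_quartet=1 acc=0x1A bytes_emitted=0
After char 1 ('Y'=24): chars_in_quartet=2 acc=0x698 bytes_emitted=0
After char 2 ('5'=57): chars_in_quartet=3 acc=0x1A639 bytes_emitted=0
After char 3 ('F'=5): chars_in_quartet=4 acc=0x698E45 -> emit 69 8E 45, reset; bytes_emitted=3
After char 4 ('H'=7): chars_in_quartet=1 acc=0x7 bytes_emitted=3
After char 5 ('j'=35): chars_in_quartet=2 acc=0x1E3 bytes_emitted=3

Answer: 2 0x1E3 3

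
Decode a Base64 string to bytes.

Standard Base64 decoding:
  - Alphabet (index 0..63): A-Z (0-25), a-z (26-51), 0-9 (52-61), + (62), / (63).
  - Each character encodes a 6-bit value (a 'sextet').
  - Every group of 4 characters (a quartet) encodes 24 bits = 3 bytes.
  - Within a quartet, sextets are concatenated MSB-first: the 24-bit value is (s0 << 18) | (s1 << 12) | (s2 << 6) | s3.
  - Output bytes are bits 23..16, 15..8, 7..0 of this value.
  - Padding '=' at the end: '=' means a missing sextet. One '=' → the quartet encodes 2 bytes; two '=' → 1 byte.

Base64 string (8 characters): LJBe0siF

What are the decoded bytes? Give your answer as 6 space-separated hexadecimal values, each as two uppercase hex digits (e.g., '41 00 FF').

Answer: 2C 90 5E D2 C8 85

Derivation:
After char 0 ('L'=11): chars_in_quartet=1 acc=0xB bytes_emitted=0
After char 1 ('J'=9): chars_in_quartet=2 acc=0x2C9 bytes_emitted=0
After char 2 ('B'=1): chars_in_quartet=3 acc=0xB241 bytes_emitted=0
After char 3 ('e'=30): chars_in_quartet=4 acc=0x2C905E -> emit 2C 90 5E, reset; bytes_emitted=3
After char 4 ('0'=52): chars_in_quartet=1 acc=0x34 bytes_emitted=3
After char 5 ('s'=44): chars_in_quartet=2 acc=0xD2C bytes_emitted=3
After char 6 ('i'=34): chars_in_quartet=3 acc=0x34B22 bytes_emitted=3
After char 7 ('F'=5): chars_in_quartet=4 acc=0xD2C885 -> emit D2 C8 85, reset; bytes_emitted=6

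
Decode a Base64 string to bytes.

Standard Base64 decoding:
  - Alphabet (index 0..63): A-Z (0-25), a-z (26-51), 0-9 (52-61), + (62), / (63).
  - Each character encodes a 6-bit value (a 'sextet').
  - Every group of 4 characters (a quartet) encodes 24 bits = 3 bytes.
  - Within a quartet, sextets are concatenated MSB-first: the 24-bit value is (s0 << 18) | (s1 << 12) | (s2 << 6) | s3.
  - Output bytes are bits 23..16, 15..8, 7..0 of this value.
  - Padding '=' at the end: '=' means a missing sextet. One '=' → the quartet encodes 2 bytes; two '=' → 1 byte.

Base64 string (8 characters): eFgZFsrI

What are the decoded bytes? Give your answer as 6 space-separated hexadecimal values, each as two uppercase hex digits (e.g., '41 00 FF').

Answer: 78 58 19 16 CA C8

Derivation:
After char 0 ('e'=30): chars_in_quartet=1 acc=0x1E bytes_emitted=0
After char 1 ('F'=5): chars_in_quartet=2 acc=0x785 bytes_emitted=0
After char 2 ('g'=32): chars_in_quartet=3 acc=0x1E160 bytes_emitted=0
After char 3 ('Z'=25): chars_in_quartet=4 acc=0x785819 -> emit 78 58 19, reset; bytes_emitted=3
After char 4 ('F'=5): chars_in_quartet=1 acc=0x5 bytes_emitted=3
After char 5 ('s'=44): chars_in_quartet=2 acc=0x16C bytes_emitted=3
After char 6 ('r'=43): chars_in_quartet=3 acc=0x5B2B bytes_emitted=3
After char 7 ('I'=8): chars_in_quartet=4 acc=0x16CAC8 -> emit 16 CA C8, reset; bytes_emitted=6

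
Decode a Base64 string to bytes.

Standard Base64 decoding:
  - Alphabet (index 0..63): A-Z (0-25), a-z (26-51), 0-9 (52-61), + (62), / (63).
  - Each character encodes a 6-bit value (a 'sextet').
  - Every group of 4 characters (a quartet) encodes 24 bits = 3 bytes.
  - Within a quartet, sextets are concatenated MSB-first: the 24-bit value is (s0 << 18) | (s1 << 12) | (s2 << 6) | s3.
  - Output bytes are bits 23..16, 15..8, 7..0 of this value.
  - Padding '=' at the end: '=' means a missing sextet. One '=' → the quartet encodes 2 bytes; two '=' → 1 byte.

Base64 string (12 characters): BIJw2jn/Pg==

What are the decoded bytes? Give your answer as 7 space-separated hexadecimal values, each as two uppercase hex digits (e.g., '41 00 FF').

Answer: 04 82 70 DA 39 FF 3E

Derivation:
After char 0 ('B'=1): chars_in_quartet=1 acc=0x1 bytes_emitted=0
After char 1 ('I'=8): chars_in_quartet=2 acc=0x48 bytes_emitted=0
After char 2 ('J'=9): chars_in_quartet=3 acc=0x1209 bytes_emitted=0
After char 3 ('w'=48): chars_in_quartet=4 acc=0x48270 -> emit 04 82 70, reset; bytes_emitted=3
After char 4 ('2'=54): chars_in_quartet=1 acc=0x36 bytes_emitted=3
After char 5 ('j'=35): chars_in_quartet=2 acc=0xDA3 bytes_emitted=3
After char 6 ('n'=39): chars_in_quartet=3 acc=0x368E7 bytes_emitted=3
After char 7 ('/'=63): chars_in_quartet=4 acc=0xDA39FF -> emit DA 39 FF, reset; bytes_emitted=6
After char 8 ('P'=15): chars_in_quartet=1 acc=0xF bytes_emitted=6
After char 9 ('g'=32): chars_in_quartet=2 acc=0x3E0 bytes_emitted=6
Padding '==': partial quartet acc=0x3E0 -> emit 3E; bytes_emitted=7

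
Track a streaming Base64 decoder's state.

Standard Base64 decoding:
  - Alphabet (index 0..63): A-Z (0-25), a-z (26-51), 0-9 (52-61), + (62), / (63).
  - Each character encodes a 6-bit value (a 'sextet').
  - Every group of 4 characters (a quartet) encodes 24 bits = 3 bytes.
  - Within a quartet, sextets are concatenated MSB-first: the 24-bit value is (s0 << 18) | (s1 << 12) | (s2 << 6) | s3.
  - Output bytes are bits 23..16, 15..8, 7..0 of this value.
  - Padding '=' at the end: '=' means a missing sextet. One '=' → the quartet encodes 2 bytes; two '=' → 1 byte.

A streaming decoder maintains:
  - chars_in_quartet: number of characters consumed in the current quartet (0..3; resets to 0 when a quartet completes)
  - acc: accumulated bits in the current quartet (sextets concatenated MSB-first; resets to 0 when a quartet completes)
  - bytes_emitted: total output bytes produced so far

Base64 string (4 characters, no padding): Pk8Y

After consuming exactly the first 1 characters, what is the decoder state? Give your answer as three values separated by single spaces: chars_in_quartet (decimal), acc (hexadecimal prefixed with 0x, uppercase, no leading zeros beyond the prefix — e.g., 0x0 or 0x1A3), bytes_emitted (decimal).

After char 0 ('P'=15): chars_in_quartet=1 acc=0xF bytes_emitted=0

Answer: 1 0xF 0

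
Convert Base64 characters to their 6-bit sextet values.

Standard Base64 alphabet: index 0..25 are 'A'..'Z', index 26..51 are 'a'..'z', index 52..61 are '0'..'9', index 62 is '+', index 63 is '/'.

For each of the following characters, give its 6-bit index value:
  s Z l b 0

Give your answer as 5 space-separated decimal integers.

's': a..z range, 26 + ord('s') − ord('a') = 44
'Z': A..Z range, ord('Z') − ord('A') = 25
'l': a..z range, 26 + ord('l') − ord('a') = 37
'b': a..z range, 26 + ord('b') − ord('a') = 27
'0': 0..9 range, 52 + ord('0') − ord('0') = 52

Answer: 44 25 37 27 52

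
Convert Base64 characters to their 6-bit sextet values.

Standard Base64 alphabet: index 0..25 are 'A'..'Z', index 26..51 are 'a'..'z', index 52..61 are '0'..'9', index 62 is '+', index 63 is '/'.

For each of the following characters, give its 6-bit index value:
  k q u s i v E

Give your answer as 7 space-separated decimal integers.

'k': a..z range, 26 + ord('k') − ord('a') = 36
'q': a..z range, 26 + ord('q') − ord('a') = 42
'u': a..z range, 26 + ord('u') − ord('a') = 46
's': a..z range, 26 + ord('s') − ord('a') = 44
'i': a..z range, 26 + ord('i') − ord('a') = 34
'v': a..z range, 26 + ord('v') − ord('a') = 47
'E': A..Z range, ord('E') − ord('A') = 4

Answer: 36 42 46 44 34 47 4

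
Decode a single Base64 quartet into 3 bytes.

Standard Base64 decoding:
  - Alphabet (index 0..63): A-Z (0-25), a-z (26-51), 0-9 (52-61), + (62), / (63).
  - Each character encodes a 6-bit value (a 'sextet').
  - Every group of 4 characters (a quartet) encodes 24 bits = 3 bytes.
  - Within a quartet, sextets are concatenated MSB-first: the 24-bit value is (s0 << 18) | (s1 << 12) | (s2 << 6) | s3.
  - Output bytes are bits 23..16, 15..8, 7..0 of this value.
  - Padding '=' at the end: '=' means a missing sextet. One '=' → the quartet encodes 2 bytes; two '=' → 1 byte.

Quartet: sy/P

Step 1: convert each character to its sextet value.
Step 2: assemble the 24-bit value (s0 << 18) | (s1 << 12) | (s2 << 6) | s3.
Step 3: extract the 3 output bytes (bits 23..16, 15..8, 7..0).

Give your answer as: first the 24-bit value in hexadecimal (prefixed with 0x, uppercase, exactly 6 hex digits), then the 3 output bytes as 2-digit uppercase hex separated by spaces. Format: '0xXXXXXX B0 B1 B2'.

Answer: 0xB32FCF B3 2F CF

Derivation:
Sextets: s=44, y=50, /=63, P=15
24-bit: (44<<18) | (50<<12) | (63<<6) | 15
      = 0xB00000 | 0x032000 | 0x000FC0 | 0x00000F
      = 0xB32FCF
Bytes: (v>>16)&0xFF=B3, (v>>8)&0xFF=2F, v&0xFF=CF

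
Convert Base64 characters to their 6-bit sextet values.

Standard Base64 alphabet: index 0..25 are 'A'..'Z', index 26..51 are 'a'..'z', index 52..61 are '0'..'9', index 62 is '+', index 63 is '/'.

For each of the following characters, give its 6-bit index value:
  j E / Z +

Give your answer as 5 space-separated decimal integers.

Answer: 35 4 63 25 62

Derivation:
'j': a..z range, 26 + ord('j') − ord('a') = 35
'E': A..Z range, ord('E') − ord('A') = 4
'/': index 63
'Z': A..Z range, ord('Z') − ord('A') = 25
'+': index 62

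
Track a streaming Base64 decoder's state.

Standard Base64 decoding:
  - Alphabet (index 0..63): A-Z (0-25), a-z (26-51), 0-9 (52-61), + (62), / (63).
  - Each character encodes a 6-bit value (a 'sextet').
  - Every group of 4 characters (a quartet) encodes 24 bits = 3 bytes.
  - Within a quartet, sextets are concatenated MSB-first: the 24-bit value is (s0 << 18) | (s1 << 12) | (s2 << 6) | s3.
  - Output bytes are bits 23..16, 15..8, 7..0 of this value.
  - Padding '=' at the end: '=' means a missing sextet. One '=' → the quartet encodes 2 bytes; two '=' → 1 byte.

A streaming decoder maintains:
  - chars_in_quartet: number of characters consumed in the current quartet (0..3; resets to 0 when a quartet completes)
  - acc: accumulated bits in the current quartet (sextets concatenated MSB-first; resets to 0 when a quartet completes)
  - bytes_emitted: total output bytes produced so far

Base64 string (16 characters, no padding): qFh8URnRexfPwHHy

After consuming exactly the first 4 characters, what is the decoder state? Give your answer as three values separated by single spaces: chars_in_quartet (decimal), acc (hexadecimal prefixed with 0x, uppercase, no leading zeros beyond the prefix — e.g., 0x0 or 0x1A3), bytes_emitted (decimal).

Answer: 0 0x0 3

Derivation:
After char 0 ('q'=42): chars_in_quartet=1 acc=0x2A bytes_emitted=0
After char 1 ('F'=5): chars_in_quartet=2 acc=0xA85 bytes_emitted=0
After char 2 ('h'=33): chars_in_quartet=3 acc=0x2A161 bytes_emitted=0
After char 3 ('8'=60): chars_in_quartet=4 acc=0xA8587C -> emit A8 58 7C, reset; bytes_emitted=3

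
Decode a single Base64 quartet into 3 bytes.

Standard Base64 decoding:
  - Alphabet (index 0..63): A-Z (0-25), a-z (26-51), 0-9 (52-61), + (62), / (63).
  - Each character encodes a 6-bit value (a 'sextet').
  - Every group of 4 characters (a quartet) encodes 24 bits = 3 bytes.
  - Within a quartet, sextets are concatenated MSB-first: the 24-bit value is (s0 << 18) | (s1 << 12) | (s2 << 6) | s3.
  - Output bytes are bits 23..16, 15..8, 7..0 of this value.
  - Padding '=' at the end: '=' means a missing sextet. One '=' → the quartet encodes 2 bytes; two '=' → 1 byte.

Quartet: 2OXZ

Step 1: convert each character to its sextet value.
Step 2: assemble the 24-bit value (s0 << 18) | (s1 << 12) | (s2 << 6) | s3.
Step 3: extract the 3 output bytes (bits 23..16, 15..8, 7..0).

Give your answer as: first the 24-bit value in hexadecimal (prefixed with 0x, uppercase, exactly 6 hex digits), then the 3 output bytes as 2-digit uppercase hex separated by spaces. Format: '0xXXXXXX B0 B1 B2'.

Sextets: 2=54, O=14, X=23, Z=25
24-bit: (54<<18) | (14<<12) | (23<<6) | 25
      = 0xD80000 | 0x00E000 | 0x0005C0 | 0x000019
      = 0xD8E5D9
Bytes: (v>>16)&0xFF=D8, (v>>8)&0xFF=E5, v&0xFF=D9

Answer: 0xD8E5D9 D8 E5 D9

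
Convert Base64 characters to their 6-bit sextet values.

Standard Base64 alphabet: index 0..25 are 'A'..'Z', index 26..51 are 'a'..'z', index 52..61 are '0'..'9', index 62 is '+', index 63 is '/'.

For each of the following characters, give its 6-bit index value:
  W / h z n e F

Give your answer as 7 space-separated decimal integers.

Answer: 22 63 33 51 39 30 5

Derivation:
'W': A..Z range, ord('W') − ord('A') = 22
'/': index 63
'h': a..z range, 26 + ord('h') − ord('a') = 33
'z': a..z range, 26 + ord('z') − ord('a') = 51
'n': a..z range, 26 + ord('n') − ord('a') = 39
'e': a..z range, 26 + ord('e') − ord('a') = 30
'F': A..Z range, ord('F') − ord('A') = 5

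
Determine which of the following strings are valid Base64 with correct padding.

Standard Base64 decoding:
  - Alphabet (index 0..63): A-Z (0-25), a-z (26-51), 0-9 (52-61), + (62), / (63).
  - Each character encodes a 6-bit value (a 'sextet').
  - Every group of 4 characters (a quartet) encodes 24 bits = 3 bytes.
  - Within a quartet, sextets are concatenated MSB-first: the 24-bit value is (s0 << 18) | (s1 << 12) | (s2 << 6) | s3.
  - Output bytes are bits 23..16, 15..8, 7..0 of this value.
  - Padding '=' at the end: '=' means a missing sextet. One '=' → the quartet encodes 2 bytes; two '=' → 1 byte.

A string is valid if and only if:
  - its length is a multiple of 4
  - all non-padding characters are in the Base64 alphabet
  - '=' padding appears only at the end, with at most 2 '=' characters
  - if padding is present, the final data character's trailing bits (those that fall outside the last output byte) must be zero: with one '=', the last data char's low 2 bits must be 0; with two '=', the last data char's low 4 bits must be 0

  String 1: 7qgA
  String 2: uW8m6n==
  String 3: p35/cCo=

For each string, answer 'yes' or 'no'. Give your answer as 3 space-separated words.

Answer: yes no yes

Derivation:
String 1: '7qgA' → valid
String 2: 'uW8m6n==' → invalid (bad trailing bits)
String 3: 'p35/cCo=' → valid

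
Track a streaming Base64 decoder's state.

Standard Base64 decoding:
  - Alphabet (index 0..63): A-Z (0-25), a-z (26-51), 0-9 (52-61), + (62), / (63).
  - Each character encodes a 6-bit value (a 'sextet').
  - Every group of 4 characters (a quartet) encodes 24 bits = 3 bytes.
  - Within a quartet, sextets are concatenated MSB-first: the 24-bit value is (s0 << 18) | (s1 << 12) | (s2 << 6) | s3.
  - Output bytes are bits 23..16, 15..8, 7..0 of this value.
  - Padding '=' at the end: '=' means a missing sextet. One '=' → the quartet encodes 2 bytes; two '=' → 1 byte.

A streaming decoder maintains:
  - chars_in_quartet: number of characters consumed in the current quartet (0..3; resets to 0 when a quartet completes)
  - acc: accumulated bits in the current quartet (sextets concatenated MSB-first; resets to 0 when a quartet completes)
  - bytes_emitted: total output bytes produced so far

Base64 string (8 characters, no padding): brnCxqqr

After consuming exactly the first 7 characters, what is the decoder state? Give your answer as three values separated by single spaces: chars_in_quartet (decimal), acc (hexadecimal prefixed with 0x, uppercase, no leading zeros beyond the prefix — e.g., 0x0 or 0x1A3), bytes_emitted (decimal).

After char 0 ('b'=27): chars_in_quartet=1 acc=0x1B bytes_emitted=0
After char 1 ('r'=43): chars_in_quartet=2 acc=0x6EB bytes_emitted=0
After char 2 ('n'=39): chars_in_quartet=3 acc=0x1BAE7 bytes_emitted=0
After char 3 ('C'=2): chars_in_quartet=4 acc=0x6EB9C2 -> emit 6E B9 C2, reset; bytes_emitted=3
After char 4 ('x'=49): chars_in_quartet=1 acc=0x31 bytes_emitted=3
After char 5 ('q'=42): chars_in_quartet=2 acc=0xC6A bytes_emitted=3
After char 6 ('q'=42): chars_in_quartet=3 acc=0x31AAA bytes_emitted=3

Answer: 3 0x31AAA 3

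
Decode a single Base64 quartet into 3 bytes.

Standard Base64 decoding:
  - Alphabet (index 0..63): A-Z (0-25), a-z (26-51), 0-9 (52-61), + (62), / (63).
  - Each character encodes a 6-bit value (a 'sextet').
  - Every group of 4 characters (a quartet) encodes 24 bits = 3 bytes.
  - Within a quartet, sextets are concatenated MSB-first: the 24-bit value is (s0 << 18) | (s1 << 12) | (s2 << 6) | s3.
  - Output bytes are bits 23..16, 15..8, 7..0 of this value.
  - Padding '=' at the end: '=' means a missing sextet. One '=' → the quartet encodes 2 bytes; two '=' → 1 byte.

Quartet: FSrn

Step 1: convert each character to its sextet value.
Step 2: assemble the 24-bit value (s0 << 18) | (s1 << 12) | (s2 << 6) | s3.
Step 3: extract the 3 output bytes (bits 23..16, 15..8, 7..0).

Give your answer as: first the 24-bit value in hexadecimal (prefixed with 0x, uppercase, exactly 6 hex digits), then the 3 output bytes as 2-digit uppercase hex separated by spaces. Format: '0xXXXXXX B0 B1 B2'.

Answer: 0x152AE7 15 2A E7

Derivation:
Sextets: F=5, S=18, r=43, n=39
24-bit: (5<<18) | (18<<12) | (43<<6) | 39
      = 0x140000 | 0x012000 | 0x000AC0 | 0x000027
      = 0x152AE7
Bytes: (v>>16)&0xFF=15, (v>>8)&0xFF=2A, v&0xFF=E7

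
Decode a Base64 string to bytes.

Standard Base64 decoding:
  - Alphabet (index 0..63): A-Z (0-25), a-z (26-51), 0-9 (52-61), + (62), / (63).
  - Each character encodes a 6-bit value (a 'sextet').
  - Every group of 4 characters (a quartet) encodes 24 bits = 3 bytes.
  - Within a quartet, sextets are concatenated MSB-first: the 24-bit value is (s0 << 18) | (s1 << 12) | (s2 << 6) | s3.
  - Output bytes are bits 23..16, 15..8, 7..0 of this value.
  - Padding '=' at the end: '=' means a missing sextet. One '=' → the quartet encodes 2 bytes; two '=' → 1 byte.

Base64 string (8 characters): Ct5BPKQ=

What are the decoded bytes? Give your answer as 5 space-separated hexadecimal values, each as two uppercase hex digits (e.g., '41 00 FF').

Answer: 0A DE 41 3C A4

Derivation:
After char 0 ('C'=2): chars_in_quartet=1 acc=0x2 bytes_emitted=0
After char 1 ('t'=45): chars_in_quartet=2 acc=0xAD bytes_emitted=0
After char 2 ('5'=57): chars_in_quartet=3 acc=0x2B79 bytes_emitted=0
After char 3 ('B'=1): chars_in_quartet=4 acc=0xADE41 -> emit 0A DE 41, reset; bytes_emitted=3
After char 4 ('P'=15): chars_in_quartet=1 acc=0xF bytes_emitted=3
After char 5 ('K'=10): chars_in_quartet=2 acc=0x3CA bytes_emitted=3
After char 6 ('Q'=16): chars_in_quartet=3 acc=0xF290 bytes_emitted=3
Padding '=': partial quartet acc=0xF290 -> emit 3C A4; bytes_emitted=5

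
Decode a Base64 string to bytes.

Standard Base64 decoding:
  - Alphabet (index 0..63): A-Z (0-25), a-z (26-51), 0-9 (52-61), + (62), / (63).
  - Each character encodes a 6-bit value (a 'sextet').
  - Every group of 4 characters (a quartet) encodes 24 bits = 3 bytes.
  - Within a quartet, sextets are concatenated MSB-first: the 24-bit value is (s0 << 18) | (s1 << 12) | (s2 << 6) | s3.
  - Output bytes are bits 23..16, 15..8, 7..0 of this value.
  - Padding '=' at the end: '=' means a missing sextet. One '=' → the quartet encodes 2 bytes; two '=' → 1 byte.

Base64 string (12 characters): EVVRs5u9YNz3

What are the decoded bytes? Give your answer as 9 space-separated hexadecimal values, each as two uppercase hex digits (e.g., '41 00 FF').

After char 0 ('E'=4): chars_in_quartet=1 acc=0x4 bytes_emitted=0
After char 1 ('V'=21): chars_in_quartet=2 acc=0x115 bytes_emitted=0
After char 2 ('V'=21): chars_in_quartet=3 acc=0x4555 bytes_emitted=0
After char 3 ('R'=17): chars_in_quartet=4 acc=0x115551 -> emit 11 55 51, reset; bytes_emitted=3
After char 4 ('s'=44): chars_in_quartet=1 acc=0x2C bytes_emitted=3
After char 5 ('5'=57): chars_in_quartet=2 acc=0xB39 bytes_emitted=3
After char 6 ('u'=46): chars_in_quartet=3 acc=0x2CE6E bytes_emitted=3
After char 7 ('9'=61): chars_in_quartet=4 acc=0xB39BBD -> emit B3 9B BD, reset; bytes_emitted=6
After char 8 ('Y'=24): chars_in_quartet=1 acc=0x18 bytes_emitted=6
After char 9 ('N'=13): chars_in_quartet=2 acc=0x60D bytes_emitted=6
After char 10 ('z'=51): chars_in_quartet=3 acc=0x18373 bytes_emitted=6
After char 11 ('3'=55): chars_in_quartet=4 acc=0x60DCF7 -> emit 60 DC F7, reset; bytes_emitted=9

Answer: 11 55 51 B3 9B BD 60 DC F7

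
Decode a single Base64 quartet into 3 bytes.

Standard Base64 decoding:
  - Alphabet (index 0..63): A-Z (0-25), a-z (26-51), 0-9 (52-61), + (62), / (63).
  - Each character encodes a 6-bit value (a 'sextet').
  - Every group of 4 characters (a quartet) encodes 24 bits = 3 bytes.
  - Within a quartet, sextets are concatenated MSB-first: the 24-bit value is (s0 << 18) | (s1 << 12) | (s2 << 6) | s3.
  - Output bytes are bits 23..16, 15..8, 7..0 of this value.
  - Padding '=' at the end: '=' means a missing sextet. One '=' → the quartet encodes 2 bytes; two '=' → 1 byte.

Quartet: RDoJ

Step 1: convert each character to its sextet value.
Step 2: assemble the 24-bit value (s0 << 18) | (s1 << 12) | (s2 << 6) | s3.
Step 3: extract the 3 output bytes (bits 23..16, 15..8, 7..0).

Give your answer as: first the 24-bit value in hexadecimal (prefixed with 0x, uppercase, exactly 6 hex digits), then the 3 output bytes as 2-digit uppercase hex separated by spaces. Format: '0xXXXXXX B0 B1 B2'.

Answer: 0x443A09 44 3A 09

Derivation:
Sextets: R=17, D=3, o=40, J=9
24-bit: (17<<18) | (3<<12) | (40<<6) | 9
      = 0x440000 | 0x003000 | 0x000A00 | 0x000009
      = 0x443A09
Bytes: (v>>16)&0xFF=44, (v>>8)&0xFF=3A, v&0xFF=09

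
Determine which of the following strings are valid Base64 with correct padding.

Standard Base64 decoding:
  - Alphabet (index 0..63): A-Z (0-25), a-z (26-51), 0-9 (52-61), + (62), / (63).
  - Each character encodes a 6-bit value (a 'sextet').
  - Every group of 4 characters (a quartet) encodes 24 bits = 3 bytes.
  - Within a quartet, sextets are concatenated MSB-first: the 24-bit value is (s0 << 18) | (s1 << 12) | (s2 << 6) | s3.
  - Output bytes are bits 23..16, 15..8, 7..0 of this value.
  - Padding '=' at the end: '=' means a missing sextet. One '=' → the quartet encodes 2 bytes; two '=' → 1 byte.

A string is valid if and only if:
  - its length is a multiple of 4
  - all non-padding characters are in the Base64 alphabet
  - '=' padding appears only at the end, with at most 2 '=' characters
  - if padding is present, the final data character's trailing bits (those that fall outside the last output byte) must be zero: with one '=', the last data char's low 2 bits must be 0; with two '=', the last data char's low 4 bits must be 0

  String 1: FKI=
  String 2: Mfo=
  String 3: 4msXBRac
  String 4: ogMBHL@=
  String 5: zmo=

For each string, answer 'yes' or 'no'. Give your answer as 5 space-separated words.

Answer: yes yes yes no yes

Derivation:
String 1: 'FKI=' → valid
String 2: 'Mfo=' → valid
String 3: '4msXBRac' → valid
String 4: 'ogMBHL@=' → invalid (bad char(s): ['@'])
String 5: 'zmo=' → valid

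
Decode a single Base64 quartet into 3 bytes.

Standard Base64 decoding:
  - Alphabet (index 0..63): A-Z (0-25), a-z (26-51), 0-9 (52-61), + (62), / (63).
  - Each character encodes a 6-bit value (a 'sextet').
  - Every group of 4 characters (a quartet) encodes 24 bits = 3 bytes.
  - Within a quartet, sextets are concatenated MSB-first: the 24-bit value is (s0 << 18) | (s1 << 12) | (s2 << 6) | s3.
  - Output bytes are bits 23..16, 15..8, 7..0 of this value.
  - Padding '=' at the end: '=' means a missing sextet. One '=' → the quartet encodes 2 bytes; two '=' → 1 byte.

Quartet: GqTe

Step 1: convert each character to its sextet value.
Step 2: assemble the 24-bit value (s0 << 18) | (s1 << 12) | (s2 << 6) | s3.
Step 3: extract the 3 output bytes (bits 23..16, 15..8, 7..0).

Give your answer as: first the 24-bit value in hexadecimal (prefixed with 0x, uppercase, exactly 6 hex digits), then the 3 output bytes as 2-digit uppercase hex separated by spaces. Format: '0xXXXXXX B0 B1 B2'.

Sextets: G=6, q=42, T=19, e=30
24-bit: (6<<18) | (42<<12) | (19<<6) | 30
      = 0x180000 | 0x02A000 | 0x0004C0 | 0x00001E
      = 0x1AA4DE
Bytes: (v>>16)&0xFF=1A, (v>>8)&0xFF=A4, v&0xFF=DE

Answer: 0x1AA4DE 1A A4 DE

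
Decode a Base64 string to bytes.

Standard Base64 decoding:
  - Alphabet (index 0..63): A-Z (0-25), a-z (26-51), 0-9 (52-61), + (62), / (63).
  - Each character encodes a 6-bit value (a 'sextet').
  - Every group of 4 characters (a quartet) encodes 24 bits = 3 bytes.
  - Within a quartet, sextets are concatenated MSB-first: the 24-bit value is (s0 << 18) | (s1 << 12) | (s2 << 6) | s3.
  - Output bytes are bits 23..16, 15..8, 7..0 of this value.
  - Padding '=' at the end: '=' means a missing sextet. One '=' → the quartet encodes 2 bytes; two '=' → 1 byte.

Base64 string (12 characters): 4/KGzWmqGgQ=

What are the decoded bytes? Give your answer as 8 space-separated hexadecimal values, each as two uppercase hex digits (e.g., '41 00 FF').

After char 0 ('4'=56): chars_in_quartet=1 acc=0x38 bytes_emitted=0
After char 1 ('/'=63): chars_in_quartet=2 acc=0xE3F bytes_emitted=0
After char 2 ('K'=10): chars_in_quartet=3 acc=0x38FCA bytes_emitted=0
After char 3 ('G'=6): chars_in_quartet=4 acc=0xE3F286 -> emit E3 F2 86, reset; bytes_emitted=3
After char 4 ('z'=51): chars_in_quartet=1 acc=0x33 bytes_emitted=3
After char 5 ('W'=22): chars_in_quartet=2 acc=0xCD6 bytes_emitted=3
After char 6 ('m'=38): chars_in_quartet=3 acc=0x335A6 bytes_emitted=3
After char 7 ('q'=42): chars_in_quartet=4 acc=0xCD69AA -> emit CD 69 AA, reset; bytes_emitted=6
After char 8 ('G'=6): chars_in_quartet=1 acc=0x6 bytes_emitted=6
After char 9 ('g'=32): chars_in_quartet=2 acc=0x1A0 bytes_emitted=6
After char 10 ('Q'=16): chars_in_quartet=3 acc=0x6810 bytes_emitted=6
Padding '=': partial quartet acc=0x6810 -> emit 1A 04; bytes_emitted=8

Answer: E3 F2 86 CD 69 AA 1A 04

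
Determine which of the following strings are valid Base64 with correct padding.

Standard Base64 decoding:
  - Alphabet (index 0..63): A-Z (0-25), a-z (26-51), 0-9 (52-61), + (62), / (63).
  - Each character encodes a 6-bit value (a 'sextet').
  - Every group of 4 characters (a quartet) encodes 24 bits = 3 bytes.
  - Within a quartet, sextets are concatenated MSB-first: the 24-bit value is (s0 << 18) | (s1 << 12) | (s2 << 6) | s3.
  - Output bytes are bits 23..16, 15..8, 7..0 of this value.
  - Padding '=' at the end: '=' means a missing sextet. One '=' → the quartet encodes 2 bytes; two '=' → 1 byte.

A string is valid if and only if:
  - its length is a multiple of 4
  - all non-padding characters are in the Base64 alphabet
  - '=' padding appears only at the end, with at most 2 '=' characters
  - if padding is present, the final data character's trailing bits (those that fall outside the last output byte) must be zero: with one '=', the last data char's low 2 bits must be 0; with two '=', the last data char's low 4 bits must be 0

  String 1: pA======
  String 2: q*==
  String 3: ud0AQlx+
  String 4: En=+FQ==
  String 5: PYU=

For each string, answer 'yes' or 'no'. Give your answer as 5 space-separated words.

String 1: 'pA======' → invalid (6 pad chars (max 2))
String 2: 'q*==' → invalid (bad char(s): ['*'])
String 3: 'ud0AQlx+' → valid
String 4: 'En=+FQ==' → invalid (bad char(s): ['=']; '=' in middle)
String 5: 'PYU=' → valid

Answer: no no yes no yes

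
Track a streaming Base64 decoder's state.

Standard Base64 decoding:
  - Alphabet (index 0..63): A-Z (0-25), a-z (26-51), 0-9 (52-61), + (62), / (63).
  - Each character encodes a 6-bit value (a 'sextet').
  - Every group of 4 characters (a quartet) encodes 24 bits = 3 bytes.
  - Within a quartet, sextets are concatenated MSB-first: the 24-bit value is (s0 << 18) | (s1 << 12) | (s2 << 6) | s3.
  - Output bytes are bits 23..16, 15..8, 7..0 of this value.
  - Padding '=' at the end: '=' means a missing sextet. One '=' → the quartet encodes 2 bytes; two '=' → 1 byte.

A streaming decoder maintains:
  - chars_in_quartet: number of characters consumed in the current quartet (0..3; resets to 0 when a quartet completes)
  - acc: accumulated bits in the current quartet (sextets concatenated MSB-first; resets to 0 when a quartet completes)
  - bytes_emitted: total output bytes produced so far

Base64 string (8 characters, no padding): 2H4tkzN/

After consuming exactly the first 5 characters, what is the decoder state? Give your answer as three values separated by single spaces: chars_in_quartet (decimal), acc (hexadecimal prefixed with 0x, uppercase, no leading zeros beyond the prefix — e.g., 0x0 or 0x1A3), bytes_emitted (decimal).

After char 0 ('2'=54): chars_in_quartet=1 acc=0x36 bytes_emitted=0
After char 1 ('H'=7): chars_in_quartet=2 acc=0xD87 bytes_emitted=0
After char 2 ('4'=56): chars_in_quartet=3 acc=0x361F8 bytes_emitted=0
After char 3 ('t'=45): chars_in_quartet=4 acc=0xD87E2D -> emit D8 7E 2D, reset; bytes_emitted=3
After char 4 ('k'=36): chars_in_quartet=1 acc=0x24 bytes_emitted=3

Answer: 1 0x24 3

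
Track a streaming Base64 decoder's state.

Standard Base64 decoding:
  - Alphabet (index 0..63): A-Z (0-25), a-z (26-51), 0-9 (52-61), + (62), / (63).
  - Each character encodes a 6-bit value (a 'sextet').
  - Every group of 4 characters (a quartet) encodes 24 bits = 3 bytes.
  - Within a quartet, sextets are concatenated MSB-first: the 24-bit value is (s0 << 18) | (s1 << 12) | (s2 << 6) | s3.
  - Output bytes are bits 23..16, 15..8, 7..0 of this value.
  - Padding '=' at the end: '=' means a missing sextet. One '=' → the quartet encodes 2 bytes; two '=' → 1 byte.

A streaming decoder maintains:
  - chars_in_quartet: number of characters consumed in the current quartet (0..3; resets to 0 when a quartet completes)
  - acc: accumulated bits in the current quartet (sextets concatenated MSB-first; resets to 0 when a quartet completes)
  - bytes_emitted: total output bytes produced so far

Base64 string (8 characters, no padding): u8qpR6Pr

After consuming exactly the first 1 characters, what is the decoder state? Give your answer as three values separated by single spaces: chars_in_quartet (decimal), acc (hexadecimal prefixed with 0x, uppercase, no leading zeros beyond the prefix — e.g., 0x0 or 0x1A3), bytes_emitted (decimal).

Answer: 1 0x2E 0

Derivation:
After char 0 ('u'=46): chars_in_quartet=1 acc=0x2E bytes_emitted=0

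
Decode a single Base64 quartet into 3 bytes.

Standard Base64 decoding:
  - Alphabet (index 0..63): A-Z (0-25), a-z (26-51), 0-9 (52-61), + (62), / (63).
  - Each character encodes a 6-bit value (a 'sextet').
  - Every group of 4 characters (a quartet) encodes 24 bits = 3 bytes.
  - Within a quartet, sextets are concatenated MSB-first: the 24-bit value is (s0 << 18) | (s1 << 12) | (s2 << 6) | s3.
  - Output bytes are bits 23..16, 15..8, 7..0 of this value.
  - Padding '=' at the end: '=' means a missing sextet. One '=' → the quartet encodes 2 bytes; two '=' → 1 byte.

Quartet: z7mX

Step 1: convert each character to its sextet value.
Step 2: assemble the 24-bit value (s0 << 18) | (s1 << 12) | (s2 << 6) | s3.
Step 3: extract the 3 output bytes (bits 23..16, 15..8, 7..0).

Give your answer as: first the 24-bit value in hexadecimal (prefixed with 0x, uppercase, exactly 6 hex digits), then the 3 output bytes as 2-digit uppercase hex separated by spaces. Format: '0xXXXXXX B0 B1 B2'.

Sextets: z=51, 7=59, m=38, X=23
24-bit: (51<<18) | (59<<12) | (38<<6) | 23
      = 0xCC0000 | 0x03B000 | 0x000980 | 0x000017
      = 0xCFB997
Bytes: (v>>16)&0xFF=CF, (v>>8)&0xFF=B9, v&0xFF=97

Answer: 0xCFB997 CF B9 97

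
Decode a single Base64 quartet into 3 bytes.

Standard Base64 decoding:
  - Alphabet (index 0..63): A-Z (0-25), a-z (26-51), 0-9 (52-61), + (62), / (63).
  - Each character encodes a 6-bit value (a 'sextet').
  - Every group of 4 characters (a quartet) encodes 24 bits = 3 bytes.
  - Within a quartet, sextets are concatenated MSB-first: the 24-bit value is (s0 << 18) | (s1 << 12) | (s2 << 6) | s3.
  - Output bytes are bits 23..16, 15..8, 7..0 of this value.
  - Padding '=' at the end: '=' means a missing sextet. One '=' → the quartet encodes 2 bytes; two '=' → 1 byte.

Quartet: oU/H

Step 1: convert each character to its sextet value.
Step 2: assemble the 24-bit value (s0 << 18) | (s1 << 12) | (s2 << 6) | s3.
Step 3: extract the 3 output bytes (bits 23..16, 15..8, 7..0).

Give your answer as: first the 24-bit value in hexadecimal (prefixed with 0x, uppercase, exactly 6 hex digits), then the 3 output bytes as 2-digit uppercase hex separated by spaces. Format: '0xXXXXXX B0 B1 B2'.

Answer: 0xA14FC7 A1 4F C7

Derivation:
Sextets: o=40, U=20, /=63, H=7
24-bit: (40<<18) | (20<<12) | (63<<6) | 7
      = 0xA00000 | 0x014000 | 0x000FC0 | 0x000007
      = 0xA14FC7
Bytes: (v>>16)&0xFF=A1, (v>>8)&0xFF=4F, v&0xFF=C7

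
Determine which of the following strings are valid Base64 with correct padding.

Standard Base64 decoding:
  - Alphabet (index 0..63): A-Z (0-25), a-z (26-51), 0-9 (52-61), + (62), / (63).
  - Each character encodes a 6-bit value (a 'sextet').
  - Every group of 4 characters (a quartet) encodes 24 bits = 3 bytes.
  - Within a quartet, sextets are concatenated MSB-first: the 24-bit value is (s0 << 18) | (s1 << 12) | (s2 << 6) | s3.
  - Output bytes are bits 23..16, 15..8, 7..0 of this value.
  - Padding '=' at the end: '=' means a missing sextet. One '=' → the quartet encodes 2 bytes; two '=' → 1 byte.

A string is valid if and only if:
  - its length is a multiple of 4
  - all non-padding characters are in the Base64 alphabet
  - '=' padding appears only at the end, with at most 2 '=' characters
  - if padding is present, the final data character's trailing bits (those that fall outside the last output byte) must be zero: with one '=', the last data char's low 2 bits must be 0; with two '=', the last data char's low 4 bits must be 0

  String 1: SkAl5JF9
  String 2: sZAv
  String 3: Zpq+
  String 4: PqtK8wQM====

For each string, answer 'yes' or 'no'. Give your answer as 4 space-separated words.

String 1: 'SkAl5JF9' → valid
String 2: 'sZAv' → valid
String 3: 'Zpq+' → valid
String 4: 'PqtK8wQM====' → invalid (4 pad chars (max 2))

Answer: yes yes yes no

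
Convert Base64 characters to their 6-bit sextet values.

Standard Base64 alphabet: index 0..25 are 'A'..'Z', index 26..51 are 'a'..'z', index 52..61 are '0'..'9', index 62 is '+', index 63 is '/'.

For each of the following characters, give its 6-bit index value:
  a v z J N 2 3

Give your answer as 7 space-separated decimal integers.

'a': a..z range, 26 + ord('a') − ord('a') = 26
'v': a..z range, 26 + ord('v') − ord('a') = 47
'z': a..z range, 26 + ord('z') − ord('a') = 51
'J': A..Z range, ord('J') − ord('A') = 9
'N': A..Z range, ord('N') − ord('A') = 13
'2': 0..9 range, 52 + ord('2') − ord('0') = 54
'3': 0..9 range, 52 + ord('3') − ord('0') = 55

Answer: 26 47 51 9 13 54 55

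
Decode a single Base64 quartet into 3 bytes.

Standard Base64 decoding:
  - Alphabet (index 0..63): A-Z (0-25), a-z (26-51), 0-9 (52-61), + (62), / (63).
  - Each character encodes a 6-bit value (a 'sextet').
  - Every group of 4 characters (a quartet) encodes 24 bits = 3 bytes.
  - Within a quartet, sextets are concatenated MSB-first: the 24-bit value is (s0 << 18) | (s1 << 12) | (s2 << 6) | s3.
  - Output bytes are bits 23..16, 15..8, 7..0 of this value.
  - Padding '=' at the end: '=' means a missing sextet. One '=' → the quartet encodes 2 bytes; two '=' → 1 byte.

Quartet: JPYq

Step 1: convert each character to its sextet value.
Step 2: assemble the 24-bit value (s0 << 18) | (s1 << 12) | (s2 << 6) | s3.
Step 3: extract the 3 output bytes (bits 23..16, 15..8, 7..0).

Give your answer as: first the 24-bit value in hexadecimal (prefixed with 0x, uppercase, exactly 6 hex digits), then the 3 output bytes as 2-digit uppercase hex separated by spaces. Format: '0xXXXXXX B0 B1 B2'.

Sextets: J=9, P=15, Y=24, q=42
24-bit: (9<<18) | (15<<12) | (24<<6) | 42
      = 0x240000 | 0x00F000 | 0x000600 | 0x00002A
      = 0x24F62A
Bytes: (v>>16)&0xFF=24, (v>>8)&0xFF=F6, v&0xFF=2A

Answer: 0x24F62A 24 F6 2A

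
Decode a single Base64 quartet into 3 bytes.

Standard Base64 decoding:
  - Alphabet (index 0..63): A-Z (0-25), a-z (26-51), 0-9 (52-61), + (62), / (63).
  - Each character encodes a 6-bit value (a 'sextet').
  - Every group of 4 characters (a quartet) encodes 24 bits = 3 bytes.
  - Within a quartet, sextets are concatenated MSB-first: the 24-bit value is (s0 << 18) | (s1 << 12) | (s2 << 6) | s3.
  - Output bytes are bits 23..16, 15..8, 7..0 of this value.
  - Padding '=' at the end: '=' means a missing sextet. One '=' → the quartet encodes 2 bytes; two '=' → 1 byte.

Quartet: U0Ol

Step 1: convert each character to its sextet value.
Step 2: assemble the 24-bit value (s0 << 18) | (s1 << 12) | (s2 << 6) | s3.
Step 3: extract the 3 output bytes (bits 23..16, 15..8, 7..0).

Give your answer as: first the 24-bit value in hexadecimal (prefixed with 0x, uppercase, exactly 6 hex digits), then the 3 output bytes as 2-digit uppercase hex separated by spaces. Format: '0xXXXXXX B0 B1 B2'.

Answer: 0x5343A5 53 43 A5

Derivation:
Sextets: U=20, 0=52, O=14, l=37
24-bit: (20<<18) | (52<<12) | (14<<6) | 37
      = 0x500000 | 0x034000 | 0x000380 | 0x000025
      = 0x5343A5
Bytes: (v>>16)&0xFF=53, (v>>8)&0xFF=43, v&0xFF=A5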